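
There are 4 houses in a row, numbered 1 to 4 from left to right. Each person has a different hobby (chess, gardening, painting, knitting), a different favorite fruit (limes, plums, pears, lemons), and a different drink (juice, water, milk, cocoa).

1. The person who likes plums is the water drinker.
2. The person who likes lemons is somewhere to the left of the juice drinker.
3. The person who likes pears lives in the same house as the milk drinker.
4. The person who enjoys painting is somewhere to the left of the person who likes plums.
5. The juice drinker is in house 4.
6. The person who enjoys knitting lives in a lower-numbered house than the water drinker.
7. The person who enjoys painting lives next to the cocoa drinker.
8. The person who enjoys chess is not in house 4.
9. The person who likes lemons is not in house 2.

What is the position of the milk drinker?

2

By clue 5, the juice drinker is in house 4.
House 4's hobby must be gardening (nothing else left).
That leaves chess as the hobby for house 3.
That leaves limes as the favorite fruit for house 4.
The person who enjoys knitting is narrowed to house 1 or 2; consider each.
Placing it in house 2 leads to a contradiction, so it's in house 1.
So house 2 gets painting for hobby.
By clue 4, the person who likes plums is in house 3.
The only favorite fruit still possible for house 1 is lemons.
So house 2 gets pears for favorite fruit.
Clue 1 places the water drinker in house 3.
From clue 3, the milk drinker must be in house 2.
House 1's drink must be cocoa (nothing else left).
So: house 1 = knitting/lemons/cocoa, house 2 = painting/pears/milk, house 3 = chess/plums/water, house 4 = gardening/limes/juice.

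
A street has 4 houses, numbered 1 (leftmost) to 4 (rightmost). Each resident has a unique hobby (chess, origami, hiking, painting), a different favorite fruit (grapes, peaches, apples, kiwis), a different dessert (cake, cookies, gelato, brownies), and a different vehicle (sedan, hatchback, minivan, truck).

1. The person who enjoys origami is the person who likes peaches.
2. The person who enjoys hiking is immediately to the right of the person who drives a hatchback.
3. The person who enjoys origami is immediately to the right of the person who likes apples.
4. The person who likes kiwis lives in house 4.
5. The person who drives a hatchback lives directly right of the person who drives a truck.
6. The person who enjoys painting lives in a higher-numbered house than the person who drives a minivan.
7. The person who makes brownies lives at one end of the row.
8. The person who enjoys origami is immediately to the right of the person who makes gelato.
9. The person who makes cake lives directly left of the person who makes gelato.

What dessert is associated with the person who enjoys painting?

gelato

Clue 4 places the person who likes kiwis in house 4.
House 1 hobby: only chess fits.
House 4 vehicle: only sedan fits.
By clue 8, the person who enjoys origami is in house 3.
Clue 8 places the person who makes gelato in house 2.
By clue 9, the person who makes cake is in house 1.
That leaves painting as the hobby for house 2.
So house 4 gets hiking for hobby.
That leaves cookies as the dessert for house 3.
That leaves brownies as the dessert for house 4.
Clue 1: the person who likes peaches is in house 3.
By clue 2, the person who drives a hatchback is in house 3.
Clue 3 places the person who likes apples in house 2.
Clue 5: the person who drives a truck is in house 2.
The person who drives a minivan is in house 1 (clue 6).
That leaves grapes as the favorite fruit for house 1.
So: house 1 = chess/grapes/cake/minivan, house 2 = painting/apples/gelato/truck, house 3 = origami/peaches/cookies/hatchback, house 4 = hiking/kiwis/brownies/sedan.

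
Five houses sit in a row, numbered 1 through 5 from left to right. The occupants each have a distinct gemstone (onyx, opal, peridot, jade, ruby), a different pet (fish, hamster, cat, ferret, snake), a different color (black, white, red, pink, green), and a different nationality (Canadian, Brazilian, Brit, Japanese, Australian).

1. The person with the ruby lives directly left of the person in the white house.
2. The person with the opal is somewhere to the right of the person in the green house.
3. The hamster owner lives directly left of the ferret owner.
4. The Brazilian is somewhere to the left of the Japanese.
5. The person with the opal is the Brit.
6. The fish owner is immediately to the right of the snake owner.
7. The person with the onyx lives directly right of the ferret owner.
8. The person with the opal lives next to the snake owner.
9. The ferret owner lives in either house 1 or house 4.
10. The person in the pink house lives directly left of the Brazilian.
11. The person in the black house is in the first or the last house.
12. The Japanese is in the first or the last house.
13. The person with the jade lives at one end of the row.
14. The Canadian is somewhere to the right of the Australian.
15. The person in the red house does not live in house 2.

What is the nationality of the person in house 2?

From clue 9, the ferret owner must be in house 4.
By clue 12, the Japanese is in house 5.
The only nationality still possible for house 1 is Australian.
Clue 3: the hamster owner is in house 3.
Clue 7: the person with the onyx is in house 5.
So house 1 gets jade for gemstone.
House 5 pet: only cat fits.
The snake owner is in house 1 (clue 6).
Clue 8: the person with the opal is in house 2.
That leaves fish as the pet for house 2.
From clue 2, the person in the green house must be in house 1.
By clue 5, the Brit is in house 2.
That leaves pink as the color for house 2.
House 3 color: only red fits.
The only color still possible for house 4 is white.
So house 5 gets black for color.
The person with the ruby is in house 3 (clue 1).
Clue 10 places the Brazilian in house 3.
House 4's gemstone must be peridot (nothing else left).
The only nationality still possible for house 4 is Canadian.
So: house 1 = jade/snake/green/Australian, house 2 = opal/fish/pink/Brit, house 3 = ruby/hamster/red/Brazilian, house 4 = peridot/ferret/white/Canadian, house 5 = onyx/cat/black/Japanese.

Brit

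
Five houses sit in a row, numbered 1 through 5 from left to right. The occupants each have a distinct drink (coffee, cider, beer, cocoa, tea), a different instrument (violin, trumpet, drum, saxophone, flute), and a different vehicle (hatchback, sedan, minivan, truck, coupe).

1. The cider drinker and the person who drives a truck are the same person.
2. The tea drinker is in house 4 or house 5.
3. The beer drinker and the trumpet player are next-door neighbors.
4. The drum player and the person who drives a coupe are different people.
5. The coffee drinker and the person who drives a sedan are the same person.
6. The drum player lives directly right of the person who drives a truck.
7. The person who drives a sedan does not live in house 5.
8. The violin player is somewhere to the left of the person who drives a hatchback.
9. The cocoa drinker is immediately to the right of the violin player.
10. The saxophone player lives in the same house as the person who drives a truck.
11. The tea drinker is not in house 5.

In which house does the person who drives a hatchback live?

From clue 11, the tea drinker must be in house 4.
So house 5 gets flute for instrument.
The cider drinker is narrowed to house 1 or 2 or 3; consider each.
Placing it in house 2 and house 3 leads to a contradiction, so it's in house 1.
Clue 1 places the person who drives a truck in house 1.
Clue 6: the drum player is in house 2.
Clue 10: the saxophone player is in house 1.
That leaves trumpet as the instrument for house 3.
House 4 instrument: only violin fits.
By clue 3, the beer drinker is in house 2.
From clue 8, the person who drives a hatchback must be in house 5.
The cocoa drinker is in house 5 (clue 9).
House 3 drink: only coffee fits.
The person who drives a sedan is in house 3 (clue 5).
That leaves minivan as the vehicle for house 2.
House 4's vehicle must be coupe (nothing else left).
So: house 1 = cider/saxophone/truck, house 2 = beer/drum/minivan, house 3 = coffee/trumpet/sedan, house 4 = tea/violin/coupe, house 5 = cocoa/flute/hatchback.

5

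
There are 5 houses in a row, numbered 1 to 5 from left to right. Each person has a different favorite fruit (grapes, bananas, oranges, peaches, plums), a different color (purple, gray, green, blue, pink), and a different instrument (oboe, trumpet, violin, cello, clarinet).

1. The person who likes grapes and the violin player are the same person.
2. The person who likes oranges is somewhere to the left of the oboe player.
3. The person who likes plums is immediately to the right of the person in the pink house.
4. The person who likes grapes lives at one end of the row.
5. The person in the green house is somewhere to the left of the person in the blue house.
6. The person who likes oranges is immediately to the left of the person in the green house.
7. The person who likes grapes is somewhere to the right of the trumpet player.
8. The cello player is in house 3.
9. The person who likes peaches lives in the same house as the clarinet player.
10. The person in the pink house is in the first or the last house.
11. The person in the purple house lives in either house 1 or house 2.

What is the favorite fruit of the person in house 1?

The person who likes grapes is in house 5 (clue 7).
The cello player is in house 3 (clue 8).
From clue 10, the person in the pink house must be in house 1.
The violin player is in house 5 (clue 1).
From clue 3, the person who likes plums must be in house 2.
House 2 color: only purple fits.
Clue 6 places the person who likes oranges in house 3.
The person in the green house is in house 4 (clue 6).
That leaves gray as the color for house 3.
House 5 color: only blue fits.
By clue 2, the oboe player is in house 4.
That leaves clarinet as the instrument for house 1.
House 2 instrument: only trumpet fits.
Clue 9 places the person who likes peaches in house 1.
The only favorite fruit still possible for house 4 is bananas.
So: house 1 = peaches/pink/clarinet, house 2 = plums/purple/trumpet, house 3 = oranges/gray/cello, house 4 = bananas/green/oboe, house 5 = grapes/blue/violin.

peaches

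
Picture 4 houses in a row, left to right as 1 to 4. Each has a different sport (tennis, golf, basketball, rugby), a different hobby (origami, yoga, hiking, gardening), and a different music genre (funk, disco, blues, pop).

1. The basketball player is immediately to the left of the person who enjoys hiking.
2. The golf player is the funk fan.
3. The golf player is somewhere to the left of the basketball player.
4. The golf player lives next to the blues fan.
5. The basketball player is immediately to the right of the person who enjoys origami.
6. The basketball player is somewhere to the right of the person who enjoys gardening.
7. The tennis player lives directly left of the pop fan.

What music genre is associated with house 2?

blues

House 4's sport must be rugby (nothing else left).
The basketball player is narrowed to house 2 or 3; consider each.
Placing it in house 2 leads to a contradiction, so it's in house 3.
The person who enjoys hiking is in house 4 (clue 1).
By clue 5, the person who enjoys origami is in house 2.
So house 1 gets gardening for hobby.
The only hobby still possible for house 3 is yoga.
The only music genre still possible for house 4 is disco.
The golf player is narrowed to house 1 or 2; consider each.
Placing it in house 2 leads to a contradiction, so it's in house 1.
Clue 2 places the funk fan in house 1.
The blues fan is in house 2 (clue 4).
So house 2 gets tennis for sport.
The only music genre still possible for house 3 is pop.
So: house 1 = golf/gardening/funk, house 2 = tennis/origami/blues, house 3 = basketball/yoga/pop, house 4 = rugby/hiking/disco.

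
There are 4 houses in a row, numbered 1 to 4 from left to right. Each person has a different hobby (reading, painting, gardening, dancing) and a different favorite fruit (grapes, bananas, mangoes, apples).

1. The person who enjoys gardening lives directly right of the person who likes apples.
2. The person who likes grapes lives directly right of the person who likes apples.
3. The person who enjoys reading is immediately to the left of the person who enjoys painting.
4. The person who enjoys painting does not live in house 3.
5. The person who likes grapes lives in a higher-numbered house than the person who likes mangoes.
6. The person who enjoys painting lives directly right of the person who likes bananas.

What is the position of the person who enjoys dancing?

3

So house 4 gets grapes for favorite fruit.
By clue 2, the person who likes apples is in house 3.
House 2 favorite fruit: only mangoes fits.
By clue 1, the person who enjoys gardening is in house 4.
Clue 6: the person who enjoys painting is in house 2.
That leaves bananas as the favorite fruit for house 1.
By clue 3, the person who enjoys reading is in house 1.
The only hobby still possible for house 3 is dancing.
So: house 1 = reading/bananas, house 2 = painting/mangoes, house 3 = dancing/apples, house 4 = gardening/grapes.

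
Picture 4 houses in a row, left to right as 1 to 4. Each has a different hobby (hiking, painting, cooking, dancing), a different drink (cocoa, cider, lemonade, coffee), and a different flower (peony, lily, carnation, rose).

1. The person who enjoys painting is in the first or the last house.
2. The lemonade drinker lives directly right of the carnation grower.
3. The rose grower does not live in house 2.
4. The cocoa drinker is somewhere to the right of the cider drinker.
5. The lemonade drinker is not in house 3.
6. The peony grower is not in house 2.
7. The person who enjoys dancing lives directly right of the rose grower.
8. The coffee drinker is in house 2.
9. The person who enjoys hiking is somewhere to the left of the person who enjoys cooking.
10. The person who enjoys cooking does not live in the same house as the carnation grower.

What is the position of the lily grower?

Clue 8 places the coffee drinker in house 2.
House 1 drink: only cider fits.
That leaves cocoa as the drink for house 3.
That leaves lemonade as the drink for house 4.
The carnation grower is in house 3 (clue 2).
So house 3 gets hiking for hobby.
The only flower still possible for house 1 is rose.
House 2 flower: only lily fits.
House 4's flower must be peony (nothing else left).
The person who enjoys dancing is in house 2 (clue 7).
Clue 9 places the person who enjoys cooking in house 4.
So house 1 gets painting for hobby.
So: house 1 = painting/cider/rose, house 2 = dancing/coffee/lily, house 3 = hiking/cocoa/carnation, house 4 = cooking/lemonade/peony.

2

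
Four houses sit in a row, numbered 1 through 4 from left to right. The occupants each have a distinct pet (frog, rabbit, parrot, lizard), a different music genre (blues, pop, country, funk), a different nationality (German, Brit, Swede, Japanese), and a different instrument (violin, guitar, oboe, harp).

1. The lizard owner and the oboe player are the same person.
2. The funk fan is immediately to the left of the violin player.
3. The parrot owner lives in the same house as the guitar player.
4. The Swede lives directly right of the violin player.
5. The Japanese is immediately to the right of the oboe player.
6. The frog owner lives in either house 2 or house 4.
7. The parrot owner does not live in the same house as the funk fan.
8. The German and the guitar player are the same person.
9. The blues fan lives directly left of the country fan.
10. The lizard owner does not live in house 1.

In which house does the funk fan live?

The frog owner is narrowed to house 2 or 4; consider each.
Placing it in house 2 leads to a contradiction, so it's in house 4.
The only instrument still possible for house 4 is harp.
House 1's instrument must be guitar (nothing else left).
Clue 3: the parrot owner is in house 1.
Clue 7: the funk fan is in house 2.
Clue 8: the German is in house 1.
So house 2 gets Brit for nationality.
The violin player is in house 3 (clue 2).
By clue 4, the Swede is in house 4.
By clue 9, the blues fan is in house 3.
From clue 9, the country fan must be in house 4.
House 1 music genre: only pop fits.
House 3 nationality: only Japanese fits.
So house 2 gets oboe for instrument.
Clue 1 places the lizard owner in house 2.
House 3 pet: only rabbit fits.
So: house 1 = parrot/pop/German/guitar, house 2 = lizard/funk/Brit/oboe, house 3 = rabbit/blues/Japanese/violin, house 4 = frog/country/Swede/harp.

2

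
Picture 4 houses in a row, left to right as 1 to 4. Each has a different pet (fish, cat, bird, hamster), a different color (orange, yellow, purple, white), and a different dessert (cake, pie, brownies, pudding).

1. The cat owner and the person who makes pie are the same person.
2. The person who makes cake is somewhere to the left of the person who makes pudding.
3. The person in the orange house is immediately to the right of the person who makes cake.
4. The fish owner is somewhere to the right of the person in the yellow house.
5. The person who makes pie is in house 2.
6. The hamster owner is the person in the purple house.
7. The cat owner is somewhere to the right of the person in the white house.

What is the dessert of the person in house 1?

brownies

From clue 5, the person who makes pie must be in house 2.
By clue 1, the cat owner is in house 2.
The person in the white house is in house 1 (clue 7).
The only pet still possible for house 1 is bird.
The fish owner is narrowed to house 3 or 4; consider each.
Placing it in house 3 leads to a contradiction, so it's in house 4.
House 3's pet must be hamster (nothing else left).
The person in the purple house is in house 3 (clue 6).
That leaves orange as the color for house 4.
The person who makes cake is in house 3 (clue 3).
House 2 color: only yellow fits.
House 1's dessert must be brownies (nothing else left).
House 4 dessert: only pudding fits.
So: house 1 = bird/white/brownies, house 2 = cat/yellow/pie, house 3 = hamster/purple/cake, house 4 = fish/orange/pudding.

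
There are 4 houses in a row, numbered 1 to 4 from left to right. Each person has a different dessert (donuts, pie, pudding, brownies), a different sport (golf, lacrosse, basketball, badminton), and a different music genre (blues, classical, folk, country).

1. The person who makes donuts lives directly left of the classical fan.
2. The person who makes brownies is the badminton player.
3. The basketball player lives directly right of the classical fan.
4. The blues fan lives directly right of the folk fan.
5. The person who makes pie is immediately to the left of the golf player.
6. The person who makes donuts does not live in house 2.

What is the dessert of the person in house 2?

brownies

The person who makes donuts is in house 1 (clue 1).
Clue 1: the classical fan is in house 2.
The basketball player is in house 3 (clue 3).
The blues fan is in house 4 (clue 4).
By clue 4, the folk fan is in house 3.
The person who makes pie is in house 3 (clue 5).
Clue 5 places the golf player in house 4.
So house 1 gets lacrosse for sport.
House 2 sport: only badminton fits.
The only music genre still possible for house 1 is country.
The person who makes brownies is in house 2 (clue 2).
House 4's dessert must be pudding (nothing else left).
So: house 1 = donuts/lacrosse/country, house 2 = brownies/badminton/classical, house 3 = pie/basketball/folk, house 4 = pudding/golf/blues.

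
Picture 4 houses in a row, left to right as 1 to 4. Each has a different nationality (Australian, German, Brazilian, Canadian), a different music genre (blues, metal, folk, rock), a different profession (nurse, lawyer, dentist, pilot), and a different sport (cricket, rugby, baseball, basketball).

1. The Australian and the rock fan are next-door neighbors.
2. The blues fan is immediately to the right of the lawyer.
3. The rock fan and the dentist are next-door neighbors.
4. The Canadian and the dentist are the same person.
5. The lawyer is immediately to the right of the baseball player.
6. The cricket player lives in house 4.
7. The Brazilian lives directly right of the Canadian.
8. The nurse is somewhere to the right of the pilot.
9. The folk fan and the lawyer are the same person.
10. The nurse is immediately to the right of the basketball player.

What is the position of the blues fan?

From clue 6, the cricket player must be in house 4.
That leaves nurse as the profession for house 4.
Clue 10: the basketball player is in house 3.
The blues fan is narrowed to house 3 or 4; consider each.
Placing it in house 3 leads to a contradiction, so it's in house 4.
The lawyer is in house 3 (clue 2).
The baseball player is in house 2 (clue 5).
From clue 9, the folk fan must be in house 3.
House 1 sport: only rugby fits.
The only nationality still possible for house 4 is German.
The Brazilian is narrowed to house 2 or 3; consider each.
Placing it in house 3 leads to a contradiction, so it's in house 2.
From clue 7, the Canadian must be in house 1.
House 3 nationality: only Australian fits.
By clue 1, the rock fan is in house 2.
From clue 3, the dentist must be in house 1.
House 1 music genre: only metal fits.
House 2's profession must be pilot (nothing else left).
So: house 1 = Canadian/metal/dentist/rugby, house 2 = Brazilian/rock/pilot/baseball, house 3 = Australian/folk/lawyer/basketball, house 4 = German/blues/nurse/cricket.

4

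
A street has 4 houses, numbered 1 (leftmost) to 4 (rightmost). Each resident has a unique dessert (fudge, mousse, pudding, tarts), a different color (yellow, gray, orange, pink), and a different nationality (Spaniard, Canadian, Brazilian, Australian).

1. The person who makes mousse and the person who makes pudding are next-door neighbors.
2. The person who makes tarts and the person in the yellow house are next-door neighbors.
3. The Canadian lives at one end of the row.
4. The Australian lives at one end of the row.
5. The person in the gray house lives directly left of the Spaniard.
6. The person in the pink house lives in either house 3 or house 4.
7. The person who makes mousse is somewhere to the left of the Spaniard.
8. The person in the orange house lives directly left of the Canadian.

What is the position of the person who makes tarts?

From clue 8, the person in the orange house must be in house 3.
From clue 8, the Canadian must be in house 4.
So house 4 gets pink for color.
House 1's nationality must be Australian (nothing else left).
The only dessert still possible for house 4 is fudge.
The person who makes mousse is narrowed to house 1 or 2; consider each.
Placing it in house 2 leads to a contradiction, so it's in house 1.
Clue 1: the person who makes pudding is in house 2.
The only dessert still possible for house 3 is tarts.
By clue 2, the person in the yellow house is in house 2.
So house 1 gets gray for color.
By clue 5, the Spaniard is in house 2.
That leaves Brazilian as the nationality for house 3.
So: house 1 = mousse/gray/Australian, house 2 = pudding/yellow/Spaniard, house 3 = tarts/orange/Brazilian, house 4 = fudge/pink/Canadian.

3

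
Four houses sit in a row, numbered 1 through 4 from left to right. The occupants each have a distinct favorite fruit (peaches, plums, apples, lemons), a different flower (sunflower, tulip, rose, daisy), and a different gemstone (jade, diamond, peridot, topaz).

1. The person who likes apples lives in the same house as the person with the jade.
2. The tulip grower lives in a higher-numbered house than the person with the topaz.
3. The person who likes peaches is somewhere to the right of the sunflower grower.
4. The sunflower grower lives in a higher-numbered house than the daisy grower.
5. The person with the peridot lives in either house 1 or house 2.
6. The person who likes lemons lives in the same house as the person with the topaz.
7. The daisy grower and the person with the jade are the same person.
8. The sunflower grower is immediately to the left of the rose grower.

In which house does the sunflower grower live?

The only flower still possible for house 1 is daisy.
House 4's gemstone must be diamond (nothing else left).
Clue 7 places the person with the jade in house 1.
So house 2 gets peridot for gemstone.
That leaves topaz as the gemstone for house 3.
By clue 1, the person who likes apples is in house 1.
The tulip grower is in house 4 (clue 2).
From clue 6, the person who likes lemons must be in house 3.
The only favorite fruit still possible for house 2 is plums.
House 4 favorite fruit: only peaches fits.
The only flower still possible for house 2 is sunflower.
That leaves rose as the flower for house 3.
So: house 1 = apples/daisy/jade, house 2 = plums/sunflower/peridot, house 3 = lemons/rose/topaz, house 4 = peaches/tulip/diamond.

2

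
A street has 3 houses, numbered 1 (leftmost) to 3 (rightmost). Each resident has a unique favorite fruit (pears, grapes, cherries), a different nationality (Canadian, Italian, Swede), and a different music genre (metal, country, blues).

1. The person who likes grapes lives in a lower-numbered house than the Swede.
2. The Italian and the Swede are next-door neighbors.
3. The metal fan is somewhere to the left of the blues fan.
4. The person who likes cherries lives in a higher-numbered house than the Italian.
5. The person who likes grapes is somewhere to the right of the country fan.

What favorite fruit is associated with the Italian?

The person who likes grapes is in house 2 (clue 5).
Clue 5 places the country fan in house 1.
So house 1 gets pears for favorite fruit.
The only favorite fruit still possible for house 3 is cherries.
House 3's music genre must be blues (nothing else left).
Clue 1 places the Swede in house 3.
From clue 2, the Italian must be in house 2.
So house 1 gets Canadian for nationality.
That leaves metal as the music genre for house 2.
So: house 1 = pears/Canadian/country, house 2 = grapes/Italian/metal, house 3 = cherries/Swede/blues.

grapes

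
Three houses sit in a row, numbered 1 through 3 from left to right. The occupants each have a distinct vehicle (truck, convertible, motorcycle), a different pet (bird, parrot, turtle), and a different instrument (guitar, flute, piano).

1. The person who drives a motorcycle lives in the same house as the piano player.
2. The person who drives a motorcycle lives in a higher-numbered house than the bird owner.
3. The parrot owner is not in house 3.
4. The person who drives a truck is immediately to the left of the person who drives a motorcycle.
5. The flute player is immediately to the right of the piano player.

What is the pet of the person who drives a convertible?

The only pet still possible for house 3 is turtle.
From clue 1, the person who drives a motorcycle must be in house 2.
Clue 1: the piano player is in house 2.
The bird owner is in house 1 (clue 2).
The person who drives a truck is in house 1 (clue 4).
Clue 5 places the flute player in house 3.
So house 3 gets convertible for vehicle.
House 2 pet: only parrot fits.
The only instrument still possible for house 1 is guitar.
So: house 1 = truck/bird/guitar, house 2 = motorcycle/parrot/piano, house 3 = convertible/turtle/flute.

turtle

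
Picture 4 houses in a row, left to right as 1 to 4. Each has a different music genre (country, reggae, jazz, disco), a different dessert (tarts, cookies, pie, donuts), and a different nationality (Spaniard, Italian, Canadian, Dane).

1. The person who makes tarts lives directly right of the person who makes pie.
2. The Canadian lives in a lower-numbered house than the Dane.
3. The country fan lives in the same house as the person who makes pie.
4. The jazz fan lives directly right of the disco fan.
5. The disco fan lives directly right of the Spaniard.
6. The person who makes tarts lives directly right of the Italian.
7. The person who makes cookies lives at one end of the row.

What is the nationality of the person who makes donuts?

Canadian

The only nationality still possible for house 4 is Dane.
The disco fan is narrowed to house 2 or 3; consider each.
Placing it in house 2 leads to a contradiction, so it's in house 3.
Clue 4: the jazz fan is in house 4.
From clue 5, the Spaniard must be in house 2.
House 3 dessert: only donuts fits.
Clue 1 places the person who makes tarts in house 2.
The person who makes pie is in house 1 (clue 1).
The country fan is in house 1 (clue 3).
By clue 6, the Italian is in house 1.
House 2 music genre: only reggae fits.
House 4's dessert must be cookies (nothing else left).
The only nationality still possible for house 3 is Canadian.
So: house 1 = country/pie/Italian, house 2 = reggae/tarts/Spaniard, house 3 = disco/donuts/Canadian, house 4 = jazz/cookies/Dane.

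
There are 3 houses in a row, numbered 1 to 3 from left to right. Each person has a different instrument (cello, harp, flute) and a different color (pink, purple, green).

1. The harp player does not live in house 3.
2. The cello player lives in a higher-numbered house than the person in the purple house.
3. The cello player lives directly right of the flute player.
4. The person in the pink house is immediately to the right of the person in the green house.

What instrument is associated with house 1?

harp

That leaves cello as the instrument for house 3.
House 3 color: only pink fits.
Clue 3: the flute player is in house 2.
Clue 4: the person in the green house is in house 2.
The only instrument still possible for house 1 is harp.
So house 1 gets purple for color.
So: house 1 = harp/purple, house 2 = flute/green, house 3 = cello/pink.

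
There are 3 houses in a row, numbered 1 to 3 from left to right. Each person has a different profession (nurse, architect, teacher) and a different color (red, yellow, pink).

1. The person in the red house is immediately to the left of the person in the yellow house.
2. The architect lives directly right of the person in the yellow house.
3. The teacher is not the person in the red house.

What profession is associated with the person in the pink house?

By clue 2, the architect is in house 3.
From clue 2, the person in the yellow house must be in house 2.
The only color still possible for house 3 is pink.
Clue 3 places the teacher in house 2.
That leaves nurse as the profession for house 1.
House 1 color: only red fits.
So: house 1 = nurse/red, house 2 = teacher/yellow, house 3 = architect/pink.

architect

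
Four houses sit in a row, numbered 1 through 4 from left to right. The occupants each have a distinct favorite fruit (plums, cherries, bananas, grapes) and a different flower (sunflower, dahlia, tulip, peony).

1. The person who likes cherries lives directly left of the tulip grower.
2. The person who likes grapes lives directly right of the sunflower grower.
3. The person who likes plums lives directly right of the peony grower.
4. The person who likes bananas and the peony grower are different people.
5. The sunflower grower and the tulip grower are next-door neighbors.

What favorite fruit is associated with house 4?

grapes

The person who likes cherries is narrowed to house 1 or 2 or 3; consider each.
Placing it in house 2 and house 3 leads to a contradiction, so it's in house 1.
The tulip grower is in house 2 (clue 1).
So house 4 gets dahlia for flower.
That leaves bananas as the favorite fruit for house 3.
Clue 4 places the peony grower in house 1.
That leaves sunflower as the flower for house 3.
By clue 2, the person who likes grapes is in house 4.
By clue 3, the person who likes plums is in house 2.
So: house 1 = cherries/peony, house 2 = plums/tulip, house 3 = bananas/sunflower, house 4 = grapes/dahlia.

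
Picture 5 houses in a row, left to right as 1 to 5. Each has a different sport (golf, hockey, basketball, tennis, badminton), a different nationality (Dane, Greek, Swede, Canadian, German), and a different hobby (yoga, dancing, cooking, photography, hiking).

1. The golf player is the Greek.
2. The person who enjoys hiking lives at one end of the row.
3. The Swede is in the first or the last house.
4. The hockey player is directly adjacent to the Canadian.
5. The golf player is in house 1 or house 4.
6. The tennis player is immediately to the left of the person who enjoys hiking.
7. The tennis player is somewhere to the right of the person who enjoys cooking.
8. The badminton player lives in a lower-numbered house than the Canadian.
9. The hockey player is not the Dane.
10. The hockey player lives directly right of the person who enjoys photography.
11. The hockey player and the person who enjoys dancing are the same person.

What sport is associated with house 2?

badminton

By clue 6, the tennis player is in house 4.
Clue 6 places the person who enjoys hiking in house 5.
Clue 1: the Greek is in house 1.
House 1's sport must be golf (nothing else left).
House 5's sport must be basketball (nothing else left).
House 5 nationality: only Swede fits.
House 4's hobby must be yoga (nothing else left).
The badminton player is narrowed to house 2 or 3; consider each.
Placing it in house 3 leads to a contradiction, so it's in house 2.
That leaves hockey as the sport for house 3.
From clue 4, the Canadian must be in house 4.
By clue 10, the person who enjoys photography is in house 2.
Clue 11: the person who enjoys dancing is in house 3.
The only nationality still possible for house 3 is German.
So house 1 gets cooking for hobby.
House 2's nationality must be Dane (nothing else left).
So: house 1 = golf/Greek/cooking, house 2 = badminton/Dane/photography, house 3 = hockey/German/dancing, house 4 = tennis/Canadian/yoga, house 5 = basketball/Swede/hiking.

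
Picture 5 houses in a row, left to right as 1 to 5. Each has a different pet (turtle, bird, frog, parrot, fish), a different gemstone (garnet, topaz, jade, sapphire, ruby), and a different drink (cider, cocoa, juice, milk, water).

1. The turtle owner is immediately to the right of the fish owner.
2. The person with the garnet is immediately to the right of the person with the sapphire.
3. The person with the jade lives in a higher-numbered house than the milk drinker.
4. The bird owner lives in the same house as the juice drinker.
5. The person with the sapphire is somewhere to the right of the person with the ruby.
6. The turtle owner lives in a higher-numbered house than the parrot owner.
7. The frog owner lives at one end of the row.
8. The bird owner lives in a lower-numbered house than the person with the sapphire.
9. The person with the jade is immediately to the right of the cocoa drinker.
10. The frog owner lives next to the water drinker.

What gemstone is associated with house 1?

So house 5 gets cider for drink.
The frog owner is narrowed to house 1 or 5; consider each.
Placing it in house 1 leads to a contradiction, so it's in house 5.
From clue 10, the water drinker must be in house 4.
House 4's pet must be turtle (nothing else left).
From clue 1, the fish owner must be in house 3.
The bird owner is narrowed to house 1 or 2; consider each.
Placing it in house 2 leads to a contradiction, so it's in house 1.
Clue 4 places the juice drinker in house 1.
House 2's pet must be parrot (nothing else left).
The person with the jade is narrowed to house 3 or 4; consider each.
Placing it in house 3 leads to a contradiction, so it's in house 4.
Clue 9 places the cocoa drinker in house 3.
That leaves milk as the drink for house 2.
By clue 2, the person with the garnet is in house 3.
Clue 2 places the person with the sapphire in house 2.
Clue 5 places the person with the ruby in house 1.
House 5 gemstone: only topaz fits.
So: house 1 = bird/ruby/juice, house 2 = parrot/sapphire/milk, house 3 = fish/garnet/cocoa, house 4 = turtle/jade/water, house 5 = frog/topaz/cider.

ruby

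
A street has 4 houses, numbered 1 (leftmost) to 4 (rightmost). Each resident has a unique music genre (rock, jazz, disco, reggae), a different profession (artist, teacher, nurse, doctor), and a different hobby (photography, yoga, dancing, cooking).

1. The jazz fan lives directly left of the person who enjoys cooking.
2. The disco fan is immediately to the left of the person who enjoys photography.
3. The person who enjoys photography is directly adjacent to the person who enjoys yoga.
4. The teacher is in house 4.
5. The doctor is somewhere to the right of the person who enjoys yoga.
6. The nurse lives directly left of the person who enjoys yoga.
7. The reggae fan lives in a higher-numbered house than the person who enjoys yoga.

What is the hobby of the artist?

yoga

From clue 4, the teacher must be in house 4.
House 1 hobby: only dancing fits.
By clue 5, the doctor is in house 3.
The person who enjoys yoga is in house 2 (clue 5).
From clue 6, the nurse must be in house 1.
That leaves artist as the profession for house 2.
From clue 3, the person who enjoys photography must be in house 3.
House 1 music genre: only rock fits.
So house 4 gets reggae for music genre.
So house 4 gets cooking for hobby.
By clue 1, the jazz fan is in house 3.
From clue 2, the disco fan must be in house 2.
So: house 1 = rock/nurse/dancing, house 2 = disco/artist/yoga, house 3 = jazz/doctor/photography, house 4 = reggae/teacher/cooking.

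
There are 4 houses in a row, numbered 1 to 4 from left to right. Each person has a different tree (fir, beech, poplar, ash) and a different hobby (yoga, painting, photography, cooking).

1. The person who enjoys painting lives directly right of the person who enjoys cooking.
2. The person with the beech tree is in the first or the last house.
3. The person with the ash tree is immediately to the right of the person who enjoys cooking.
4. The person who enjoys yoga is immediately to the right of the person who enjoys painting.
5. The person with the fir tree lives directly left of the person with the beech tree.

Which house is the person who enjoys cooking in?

The person with the fir tree is in house 3 (clue 5).
From clue 5, the person with the beech tree must be in house 4.
So house 1 gets poplar for tree.
House 2's tree must be ash (nothing else left).
Clue 3: the person who enjoys cooking is in house 1.
By clue 1, the person who enjoys painting is in house 2.
The person who enjoys yoga is in house 3 (clue 4).
That leaves photography as the hobby for house 4.
So: house 1 = poplar/cooking, house 2 = ash/painting, house 3 = fir/yoga, house 4 = beech/photography.

1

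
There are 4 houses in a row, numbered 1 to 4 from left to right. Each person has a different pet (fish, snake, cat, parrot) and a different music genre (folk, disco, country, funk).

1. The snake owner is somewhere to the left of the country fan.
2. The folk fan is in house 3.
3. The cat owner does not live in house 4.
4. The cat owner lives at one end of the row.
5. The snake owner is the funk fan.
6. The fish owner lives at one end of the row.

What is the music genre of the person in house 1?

Clue 2: the folk fan is in house 3.
Clue 4: the cat owner is in house 1.
Clue 1 places the country fan in house 4.
Clue 5 places the snake owner in house 2.
From clue 5, the funk fan must be in house 2.
That leaves parrot as the pet for house 3.
So house 4 gets fish for pet.
So house 1 gets disco for music genre.
So: house 1 = cat/disco, house 2 = snake/funk, house 3 = parrot/folk, house 4 = fish/country.

disco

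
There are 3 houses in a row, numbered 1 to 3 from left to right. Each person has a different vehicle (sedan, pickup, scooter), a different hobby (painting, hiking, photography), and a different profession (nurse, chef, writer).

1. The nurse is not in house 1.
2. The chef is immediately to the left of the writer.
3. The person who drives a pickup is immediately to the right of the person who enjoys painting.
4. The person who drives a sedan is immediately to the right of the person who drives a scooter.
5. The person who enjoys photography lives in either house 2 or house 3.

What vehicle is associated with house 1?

scooter

The only vehicle still possible for house 1 is scooter.
House 1's profession must be chef (nothing else left).
Clue 2 places the writer in house 2.
From clue 4, the person who drives a sedan must be in house 2.
House 3 vehicle: only pickup fits.
That leaves nurse as the profession for house 3.
From clue 3, the person who enjoys painting must be in house 2.
So house 1 gets hiking for hobby.
That leaves photography as the hobby for house 3.
So: house 1 = scooter/hiking/chef, house 2 = sedan/painting/writer, house 3 = pickup/photography/nurse.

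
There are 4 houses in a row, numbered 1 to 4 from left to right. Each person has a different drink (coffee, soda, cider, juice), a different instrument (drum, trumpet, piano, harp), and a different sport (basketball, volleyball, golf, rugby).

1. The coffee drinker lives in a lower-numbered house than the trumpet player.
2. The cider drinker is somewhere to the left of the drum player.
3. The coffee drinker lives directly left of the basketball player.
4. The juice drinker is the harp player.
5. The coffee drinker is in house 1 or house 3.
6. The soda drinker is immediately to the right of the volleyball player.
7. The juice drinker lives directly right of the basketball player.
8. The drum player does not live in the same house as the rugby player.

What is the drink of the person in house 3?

juice

Clue 3 places the coffee drinker in house 1.
Clue 3: the basketball player is in house 2.
Clue 7: the juice drinker is in house 3.
House 4's drink must be soda (nothing else left).
The only instrument still possible for house 1 is piano.
The harp player is in house 3 (clue 4).
Clue 6: the volleyball player is in house 3.
The only drink still possible for house 2 is cider.
So house 2 gets trumpet for instrument.
That leaves drum as the instrument for house 4.
The rugby player is in house 1 (clue 8).
So house 4 gets golf for sport.
So: house 1 = coffee/piano/rugby, house 2 = cider/trumpet/basketball, house 3 = juice/harp/volleyball, house 4 = soda/drum/golf.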